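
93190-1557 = 91633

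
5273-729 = 4544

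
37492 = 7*5356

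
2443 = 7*349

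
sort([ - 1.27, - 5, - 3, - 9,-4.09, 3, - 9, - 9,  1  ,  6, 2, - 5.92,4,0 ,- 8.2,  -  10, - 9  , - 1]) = [ - 10,- 9,  -  9,  -  9, - 9,-8.2,-5.92, - 5, - 4.09 , - 3,  -  1.27 , - 1, 0,1, 2, 3, 4,6 ]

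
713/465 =1 + 8/15=1.53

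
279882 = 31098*9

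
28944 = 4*7236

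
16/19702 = 8/9851 = 0.00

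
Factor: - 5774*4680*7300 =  - 2^6 * 3^2 * 5^3*13^1*73^1*2887^1=- 197262936000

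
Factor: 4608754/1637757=2^1 * 3^( - 2)*11^( - 1 )*19^1*71^( - 1)*233^(  -  1 )*121283^1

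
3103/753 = 3103/753 = 4.12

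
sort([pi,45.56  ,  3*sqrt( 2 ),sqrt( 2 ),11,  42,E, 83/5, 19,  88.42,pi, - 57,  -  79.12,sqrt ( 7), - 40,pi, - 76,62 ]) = [ - 79.12,-76, - 57, -40 , sqrt ( 2 ),  sqrt( 7),E , pi,pi, pi, 3*sqrt (2),11,83/5,19 , 42, 45.56,62,88.42]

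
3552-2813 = 739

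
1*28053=28053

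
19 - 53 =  - 34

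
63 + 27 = 90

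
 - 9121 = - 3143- 5978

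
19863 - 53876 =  - 34013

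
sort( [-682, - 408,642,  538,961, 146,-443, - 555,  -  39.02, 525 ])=[  -  682,- 555,- 443, - 408,-39.02, 146, 525, 538, 642, 961]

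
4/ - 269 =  - 1 + 265/269 = -0.01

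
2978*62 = 184636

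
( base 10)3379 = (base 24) 5KJ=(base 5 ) 102004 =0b110100110011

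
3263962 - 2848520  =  415442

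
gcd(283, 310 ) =1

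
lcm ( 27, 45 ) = 135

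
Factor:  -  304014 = - 2^1*3^1 *23^1*2203^1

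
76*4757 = 361532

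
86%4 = 2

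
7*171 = 1197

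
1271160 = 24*52965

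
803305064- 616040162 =187264902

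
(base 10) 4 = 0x4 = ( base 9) 4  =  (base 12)4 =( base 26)4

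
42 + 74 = 116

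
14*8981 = 125734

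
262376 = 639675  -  377299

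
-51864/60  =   - 4322/5 = - 864.40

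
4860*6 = 29160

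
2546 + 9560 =12106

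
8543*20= 170860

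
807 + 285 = 1092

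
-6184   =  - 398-5786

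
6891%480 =171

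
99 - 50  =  49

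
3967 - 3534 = 433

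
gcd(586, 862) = 2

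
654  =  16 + 638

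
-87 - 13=-100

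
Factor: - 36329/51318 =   -  2^(-1)*3^( - 2 )*17^1*2137^1*2851^ ( - 1) 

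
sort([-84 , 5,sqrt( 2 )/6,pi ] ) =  [-84, sqrt( 2 )/6,pi,5 ]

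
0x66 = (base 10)102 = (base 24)46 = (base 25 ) 42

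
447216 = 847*528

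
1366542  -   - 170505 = 1537047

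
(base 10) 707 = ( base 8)1303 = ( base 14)387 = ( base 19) 1I4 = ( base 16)2C3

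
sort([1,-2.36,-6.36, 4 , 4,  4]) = [-6.36, - 2.36,1 , 4 , 4, 4]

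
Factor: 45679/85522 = 2^ ( - 1)*17^1*61^( - 1)*701^ ( - 1)*2687^1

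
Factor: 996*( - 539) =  - 2^2*3^1 * 7^2*11^1 * 83^1 = - 536844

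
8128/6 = 4064/3 = 1354.67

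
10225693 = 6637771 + 3587922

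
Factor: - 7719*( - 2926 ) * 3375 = 76227054750 = 2^1 * 3^4*5^3*7^1 * 11^1*19^1 * 31^1 * 83^1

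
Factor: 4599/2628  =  7/4 = 2^ ( - 2 )*7^1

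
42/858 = 7/143 = 0.05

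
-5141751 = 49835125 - 54976876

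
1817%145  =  77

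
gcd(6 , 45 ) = 3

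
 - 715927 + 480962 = - 234965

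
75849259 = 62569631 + 13279628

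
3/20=3/20 = 0.15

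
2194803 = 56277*39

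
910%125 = 35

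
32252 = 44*733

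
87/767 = 87/767 = 0.11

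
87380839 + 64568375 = 151949214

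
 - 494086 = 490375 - 984461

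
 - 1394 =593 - 1987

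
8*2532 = 20256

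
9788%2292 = 620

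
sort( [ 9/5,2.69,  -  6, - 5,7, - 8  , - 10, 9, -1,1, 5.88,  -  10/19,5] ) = [-10,-8, - 6,-5, - 1, - 10/19,1,9/5,2.69,5, 5.88,7, 9 ] 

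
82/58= 1 + 12/29 = 1.41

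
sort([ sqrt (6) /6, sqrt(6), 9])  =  [ sqrt ( 6) /6,sqrt( 6)  ,  9]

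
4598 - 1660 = 2938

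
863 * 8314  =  7174982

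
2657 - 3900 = - 1243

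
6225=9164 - 2939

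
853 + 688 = 1541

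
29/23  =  29/23 = 1.26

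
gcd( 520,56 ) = 8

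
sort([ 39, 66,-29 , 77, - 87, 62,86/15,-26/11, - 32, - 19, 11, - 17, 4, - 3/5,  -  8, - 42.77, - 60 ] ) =[ - 87, - 60, - 42.77,-32,  -  29,- 19, - 17, - 8,-26/11, - 3/5, 4, 86/15, 11,39,  62,  66 , 77 ]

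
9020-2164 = 6856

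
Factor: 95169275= 5^2*677^1*5623^1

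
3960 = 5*792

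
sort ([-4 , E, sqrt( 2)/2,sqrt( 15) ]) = [-4, sqrt( 2)/2,E,sqrt( 15) ]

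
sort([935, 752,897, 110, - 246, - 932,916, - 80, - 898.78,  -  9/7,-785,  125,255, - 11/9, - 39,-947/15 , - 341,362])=[ -932,-898.78, - 785, - 341,-246, - 80, - 947/15,-39 , - 9/7,-11/9,  110, 125,255,362,752,897,916,935]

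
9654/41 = 235 + 19/41 = 235.46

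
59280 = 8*7410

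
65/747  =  65/747 = 0.09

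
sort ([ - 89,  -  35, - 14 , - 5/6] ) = [ - 89, - 35, - 14, - 5/6]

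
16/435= 16/435 = 0.04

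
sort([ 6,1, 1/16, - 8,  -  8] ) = [-8, - 8, 1/16,1, 6]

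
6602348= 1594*4142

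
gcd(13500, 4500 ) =4500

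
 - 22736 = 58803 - 81539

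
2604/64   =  40 + 11/16 = 40.69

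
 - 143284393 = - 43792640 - 99491753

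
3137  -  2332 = 805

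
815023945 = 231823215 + 583200730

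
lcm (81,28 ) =2268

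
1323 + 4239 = 5562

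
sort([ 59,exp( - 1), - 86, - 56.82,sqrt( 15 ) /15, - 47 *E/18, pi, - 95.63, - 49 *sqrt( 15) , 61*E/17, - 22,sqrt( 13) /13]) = [ - 49*sqrt(15), - 95.63, - 86, - 56.82, -22, - 47*E/18 , sqrt(15 )/15, sqrt(13 )/13, exp( - 1),pi,61*E/17, 59]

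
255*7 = 1785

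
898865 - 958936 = -60071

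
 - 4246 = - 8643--4397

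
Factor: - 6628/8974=  -  3314/4487 = -2^1*7^(-1) * 641^ ( - 1)*1657^1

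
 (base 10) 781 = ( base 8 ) 1415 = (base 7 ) 2164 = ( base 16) 30d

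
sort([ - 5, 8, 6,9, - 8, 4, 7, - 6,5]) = [ - 8, - 6, - 5,4,5,  6, 7, 8 , 9]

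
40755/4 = 40755/4 = 10188.75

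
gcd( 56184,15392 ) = 8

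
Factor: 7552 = 2^7*59^1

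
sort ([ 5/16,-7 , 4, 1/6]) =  [-7,1/6,5/16,4]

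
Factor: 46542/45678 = 23^( - 1 )*331^( - 1 )*7757^1 = 7757/7613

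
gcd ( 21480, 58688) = 8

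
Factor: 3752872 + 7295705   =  3^1*3682859^1 = 11048577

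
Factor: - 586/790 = - 293/395 = -5^( - 1)*79^ ( - 1)*293^1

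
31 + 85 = 116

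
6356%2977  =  402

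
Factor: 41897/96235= 5^( - 1 ) * 19^ ( - 1)*1013^( - 1)*41897^1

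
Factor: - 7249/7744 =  - 659/704 = - 2^( - 6)*11^( - 1)*659^1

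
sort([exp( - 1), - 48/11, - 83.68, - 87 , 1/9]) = [  -  87, - 83.68 , - 48/11,1/9, exp( - 1)]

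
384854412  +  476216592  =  861071004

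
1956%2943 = 1956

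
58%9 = 4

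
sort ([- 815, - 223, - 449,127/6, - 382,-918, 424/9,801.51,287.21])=[ - 918, - 815, - 449, -382, - 223,127/6, 424/9,287.21,801.51 ]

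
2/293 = 2/293 = 0.01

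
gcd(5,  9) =1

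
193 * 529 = 102097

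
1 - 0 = 1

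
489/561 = 163/187 =0.87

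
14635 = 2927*5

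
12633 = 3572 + 9061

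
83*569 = 47227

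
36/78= 6/13 =0.46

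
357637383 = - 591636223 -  - 949273606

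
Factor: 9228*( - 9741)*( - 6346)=570441610008 = 2^3*3^2*17^1 *19^1*167^1*191^1*769^1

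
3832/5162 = 1916/2581 = 0.74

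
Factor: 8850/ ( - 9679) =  -2^1*3^1 * 5^2*59^1 * 9679^( - 1) 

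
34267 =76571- 42304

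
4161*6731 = 28007691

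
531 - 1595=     -  1064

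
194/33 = 5 +29/33= 5.88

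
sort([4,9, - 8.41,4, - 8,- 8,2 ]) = [-8.41, - 8, - 8,2,4, 4,9 ] 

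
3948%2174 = 1774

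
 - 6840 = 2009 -8849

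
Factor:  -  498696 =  - 2^3 * 3^1*11^1*1889^1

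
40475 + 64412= 104887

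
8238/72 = 1373/12 = 114.42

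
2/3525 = 2/3525 = 0.00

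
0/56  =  0 = 0.00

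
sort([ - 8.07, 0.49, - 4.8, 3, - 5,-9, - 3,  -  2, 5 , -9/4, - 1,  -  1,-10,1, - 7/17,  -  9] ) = [-10, - 9,  -  9, -8.07, - 5,-4.8 , - 3,-9/4, - 2,  -  1,-1, - 7/17,0.49, 1, 3 , 5]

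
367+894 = 1261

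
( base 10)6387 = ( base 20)FJ7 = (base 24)B23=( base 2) 1100011110011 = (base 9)8676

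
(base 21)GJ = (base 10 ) 355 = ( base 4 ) 11203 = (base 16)163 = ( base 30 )bp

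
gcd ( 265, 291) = 1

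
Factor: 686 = 2^1*7^3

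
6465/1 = 6465 =6465.00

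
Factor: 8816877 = 3^3*251^1*1301^1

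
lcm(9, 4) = 36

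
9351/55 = 9351/55  =  170.02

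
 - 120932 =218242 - 339174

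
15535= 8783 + 6752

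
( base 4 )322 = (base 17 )37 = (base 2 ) 111010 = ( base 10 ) 58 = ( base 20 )2i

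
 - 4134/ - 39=106 + 0/1 = 106.00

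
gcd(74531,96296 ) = 1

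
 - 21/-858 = 7/286 = 0.02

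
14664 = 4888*3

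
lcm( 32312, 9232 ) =64624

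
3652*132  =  482064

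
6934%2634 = 1666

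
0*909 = 0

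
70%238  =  70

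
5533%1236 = 589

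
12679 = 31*409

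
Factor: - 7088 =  - 2^4*443^1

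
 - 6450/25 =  - 258= - 258.00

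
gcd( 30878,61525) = 1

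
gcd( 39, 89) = 1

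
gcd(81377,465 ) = 1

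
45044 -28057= 16987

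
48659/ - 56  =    -  869 + 5/56 = - 868.91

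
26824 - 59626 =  - 32802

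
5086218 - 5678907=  - 592689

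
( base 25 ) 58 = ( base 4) 2011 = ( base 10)133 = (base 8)205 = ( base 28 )4L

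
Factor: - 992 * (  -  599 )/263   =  2^5 * 31^1 * 263^(-1)*599^1 = 594208/263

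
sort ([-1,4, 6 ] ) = [ -1, 4,6 ] 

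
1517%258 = 227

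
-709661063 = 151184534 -860845597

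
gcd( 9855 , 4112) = 1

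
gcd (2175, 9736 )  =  1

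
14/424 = 7/212 = 0.03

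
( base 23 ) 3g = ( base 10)85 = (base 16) 55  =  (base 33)2J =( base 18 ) 4d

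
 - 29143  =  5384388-5413531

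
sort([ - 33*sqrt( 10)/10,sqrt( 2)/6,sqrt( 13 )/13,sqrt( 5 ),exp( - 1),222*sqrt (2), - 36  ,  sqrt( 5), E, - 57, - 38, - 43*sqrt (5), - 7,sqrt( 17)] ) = [-43*sqrt( 5 ),-57, - 38, - 36, - 33*sqrt( 10)/10, - 7,  sqrt(2)/6, sqrt( 13 )/13,exp(  -  1),sqrt( 5) , sqrt(5 ),E,sqrt ( 17 ) , 222*sqrt( 2 )] 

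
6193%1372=705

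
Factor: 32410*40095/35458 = 3^6*5^2 * 7^1*11^1*463^1*17729^(-1) = 649739475/17729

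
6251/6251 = 1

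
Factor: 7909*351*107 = 3^3*11^1*13^1 * 107^1*719^1 = 297038313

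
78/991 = 78/991 =0.08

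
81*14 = 1134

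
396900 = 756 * 525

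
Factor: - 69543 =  - 3^2*7727^1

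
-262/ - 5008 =131/2504 = 0.05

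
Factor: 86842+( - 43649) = 43193 =47^1*919^1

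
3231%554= 461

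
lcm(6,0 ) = 0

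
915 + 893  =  1808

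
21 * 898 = 18858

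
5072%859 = 777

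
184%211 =184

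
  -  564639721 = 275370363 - 840010084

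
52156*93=4850508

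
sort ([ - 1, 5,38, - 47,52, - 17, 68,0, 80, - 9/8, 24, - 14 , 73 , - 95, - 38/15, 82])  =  [ - 95 ,- 47, - 17,- 14,-38/15, - 9/8,- 1,  0,5,24,  38, 52, 68 , 73, 80, 82]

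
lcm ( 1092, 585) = 16380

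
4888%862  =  578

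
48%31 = 17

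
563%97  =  78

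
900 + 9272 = 10172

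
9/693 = 1/77  =  0.01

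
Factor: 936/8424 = 3^(- 2 ) = 1/9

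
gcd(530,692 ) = 2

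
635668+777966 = 1413634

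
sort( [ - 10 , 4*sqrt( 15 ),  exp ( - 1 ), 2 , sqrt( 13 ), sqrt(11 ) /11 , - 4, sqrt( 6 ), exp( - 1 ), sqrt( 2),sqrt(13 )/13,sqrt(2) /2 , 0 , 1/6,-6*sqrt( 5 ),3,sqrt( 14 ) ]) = [ - 6 * sqrt( 5 ), - 10, - 4 , 0,1/6 , sqrt( 13 ) /13  ,  sqrt(11 )/11,exp( - 1 ), exp( - 1 ),sqrt ( 2)/2 , sqrt(2), 2 , sqrt( 6),3, sqrt( 13), sqrt(14 ), 4*sqrt(15) ] 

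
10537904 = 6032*1747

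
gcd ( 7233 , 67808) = 1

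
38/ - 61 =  - 38/61=- 0.62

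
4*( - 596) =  - 2384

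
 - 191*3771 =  - 720261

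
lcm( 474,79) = 474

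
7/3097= 7/3097 = 0.00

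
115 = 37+78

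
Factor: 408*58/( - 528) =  - 11^ (-1) * 17^1 * 29^1 =- 493/11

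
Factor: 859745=5^1*107^1*1607^1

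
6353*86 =546358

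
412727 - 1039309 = -626582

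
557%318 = 239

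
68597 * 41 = 2812477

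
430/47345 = 86/9469=0.01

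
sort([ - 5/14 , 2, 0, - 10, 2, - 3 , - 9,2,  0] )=[ - 10,- 9, - 3,-5/14, 0,  0, 2,2, 2] 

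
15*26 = 390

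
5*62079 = 310395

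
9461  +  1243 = 10704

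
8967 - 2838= 6129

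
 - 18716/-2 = 9358+0/1 = 9358.00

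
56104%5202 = 4084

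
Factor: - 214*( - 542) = 2^2*107^1*271^1 = 115988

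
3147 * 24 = 75528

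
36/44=9/11 = 0.82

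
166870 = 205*814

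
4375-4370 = 5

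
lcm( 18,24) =72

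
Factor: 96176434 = 2^1*6691^1*7187^1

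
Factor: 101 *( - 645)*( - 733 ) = 3^1*5^1 *43^1*  101^1 * 733^1 = 47751285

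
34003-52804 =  - 18801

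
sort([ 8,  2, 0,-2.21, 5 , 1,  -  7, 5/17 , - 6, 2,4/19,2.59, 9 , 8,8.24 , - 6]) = [ - 7, - 6, - 6, - 2.21,0, 4/19, 5/17, 1, 2, 2, 2.59, 5,8,8,8.24, 9]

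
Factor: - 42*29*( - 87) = 2^1*3^2*7^1*29^2 = 105966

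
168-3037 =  - 2869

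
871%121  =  24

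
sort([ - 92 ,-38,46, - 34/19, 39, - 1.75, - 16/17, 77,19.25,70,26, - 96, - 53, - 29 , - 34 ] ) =[- 96 , - 92, - 53, - 38, - 34, - 29, - 34/19, - 1.75,  -  16/17,19.25,26 , 39,  46,  70,77]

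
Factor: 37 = 37^1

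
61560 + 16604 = 78164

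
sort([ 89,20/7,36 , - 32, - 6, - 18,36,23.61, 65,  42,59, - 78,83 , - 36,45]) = [ - 78,-36, - 32, -18,-6,20/7,  23.61,36,36,42,45,59, 65,83, 89] 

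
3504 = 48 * 73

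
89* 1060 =94340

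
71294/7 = 71294/7 = 10184.86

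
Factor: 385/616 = 2^(-3 ) *5^1 = 5/8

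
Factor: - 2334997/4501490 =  - 2^ ( - 1)*5^ ( - 1 )*7^1*107^ ( - 1 )*601^( - 1) * 47653^1 =- 333571/643070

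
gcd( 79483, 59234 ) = 1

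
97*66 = 6402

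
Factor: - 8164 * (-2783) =22720412 = 2^2*11^2*13^1*23^1 * 157^1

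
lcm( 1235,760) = 9880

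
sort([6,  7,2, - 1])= [-1,2,  6 , 7]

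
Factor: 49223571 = 3^1*16407857^1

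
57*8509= 485013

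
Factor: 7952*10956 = 2^6*3^1*7^1 * 11^1 * 71^1*83^1 = 87122112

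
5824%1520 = 1264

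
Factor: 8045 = 5^1*1609^1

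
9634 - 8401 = 1233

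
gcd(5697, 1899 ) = 1899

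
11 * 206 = 2266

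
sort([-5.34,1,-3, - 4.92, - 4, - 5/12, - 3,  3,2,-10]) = [  -  10, - 5.34,-4.92, - 4,-3, - 3,-5/12,1,  2, 3]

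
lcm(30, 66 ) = 330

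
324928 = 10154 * 32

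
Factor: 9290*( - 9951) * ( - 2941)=2^1*3^1*5^1*17^1 * 31^1*107^1*173^1*929^1= 271880127390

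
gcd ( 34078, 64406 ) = 2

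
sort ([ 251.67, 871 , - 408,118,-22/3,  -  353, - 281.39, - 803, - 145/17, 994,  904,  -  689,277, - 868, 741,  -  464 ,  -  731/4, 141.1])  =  [ - 868,  -  803, - 689 , - 464, - 408, - 353, - 281.39, - 731/4, - 145/17,  -  22/3, 118, 141.1, 251.67,277,741, 871,904, 994 ] 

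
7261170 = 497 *14610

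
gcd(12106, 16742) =2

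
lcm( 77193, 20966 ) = 1698246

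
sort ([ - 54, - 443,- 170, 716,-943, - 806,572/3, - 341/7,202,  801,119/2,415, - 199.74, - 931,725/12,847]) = [ - 943,-931, - 806, - 443,- 199.74,-170, - 54, - 341/7,119/2  ,  725/12,572/3, 202,415,716,801,847] 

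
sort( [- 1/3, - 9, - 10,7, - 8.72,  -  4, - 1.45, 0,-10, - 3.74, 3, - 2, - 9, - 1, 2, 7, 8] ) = [-10,-10, - 9, - 9, - 8.72, -4,-3.74, - 2, - 1.45, - 1, - 1/3,0,2, 3,7, 7, 8]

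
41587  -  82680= -41093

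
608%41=34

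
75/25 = 3 = 3.00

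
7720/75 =102 + 14/15 = 102.93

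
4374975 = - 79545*(  -  55) 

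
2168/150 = 1084/75 = 14.45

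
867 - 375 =492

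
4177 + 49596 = 53773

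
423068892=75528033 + 347540859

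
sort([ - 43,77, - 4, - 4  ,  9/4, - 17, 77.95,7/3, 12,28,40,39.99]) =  [ - 43 , - 17, - 4, - 4,9/4, 7/3  ,  12,28, 39.99,40,77,  77.95] 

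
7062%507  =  471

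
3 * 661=1983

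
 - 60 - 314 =- 374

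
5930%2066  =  1798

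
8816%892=788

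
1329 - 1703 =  - 374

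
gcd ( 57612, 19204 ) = 19204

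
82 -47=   35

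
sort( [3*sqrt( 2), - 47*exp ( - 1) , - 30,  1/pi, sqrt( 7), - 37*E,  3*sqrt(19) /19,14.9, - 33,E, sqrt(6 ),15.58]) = [ - 37*E, - 33, - 30, - 47*exp( - 1),1/pi, 3 * sqrt( 19)/19,sqrt( 6 ),  sqrt( 7),E,3  *  sqrt( 2),14.9,15.58 ]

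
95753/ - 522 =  - 184 + 295/522 = - 183.43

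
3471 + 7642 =11113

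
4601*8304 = 38206704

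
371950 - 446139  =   - 74189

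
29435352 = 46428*634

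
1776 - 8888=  - 7112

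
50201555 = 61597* 815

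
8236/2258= 4118/1129 = 3.65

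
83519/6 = 83519/6 = 13919.83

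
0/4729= 0  =  0.00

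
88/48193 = 88/48193=0.00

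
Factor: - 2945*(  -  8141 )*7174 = 2^1*5^1*7^1*17^1*19^1*31^1*211^1 * 1163^1 = 171998407630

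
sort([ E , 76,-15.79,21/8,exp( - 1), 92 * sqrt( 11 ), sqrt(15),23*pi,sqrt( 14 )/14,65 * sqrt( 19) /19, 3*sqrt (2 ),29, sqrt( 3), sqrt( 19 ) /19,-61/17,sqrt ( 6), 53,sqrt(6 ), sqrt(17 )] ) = [-15.79 , - 61/17, sqrt( 19)/19, sqrt( 14)/14,exp(-1 ), sqrt ( 3 )  ,  sqrt (6 ), sqrt (6 ) , 21/8, E, sqrt( 15 ), sqrt(17),3*sqrt(2),65*sqrt(19 )/19,29, 53,23 * pi , 76, 92* sqrt( 11 ) ]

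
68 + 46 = 114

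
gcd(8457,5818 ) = 1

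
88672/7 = 88672/7 = 12667.43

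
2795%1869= 926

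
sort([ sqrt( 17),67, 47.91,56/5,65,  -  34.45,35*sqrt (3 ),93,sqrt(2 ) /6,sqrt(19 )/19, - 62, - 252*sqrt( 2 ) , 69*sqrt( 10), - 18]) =[ - 252*sqrt ( 2 ), - 62, - 34.45, - 18,sqrt( 19)/19,sqrt (2 )/6,  sqrt( 17),56/5, 47.91 , 35  *sqrt( 3),65,67, 93,69*sqrt ( 10 ) ] 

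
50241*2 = 100482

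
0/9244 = 0 = 0.00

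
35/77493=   35/77493= 0.00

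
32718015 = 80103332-47385317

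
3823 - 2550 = 1273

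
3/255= 1/85 = 0.01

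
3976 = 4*994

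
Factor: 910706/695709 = 2^1*3^(- 5) *7^( - 1)*409^( - 1)*455353^1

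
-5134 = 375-5509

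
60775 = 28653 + 32122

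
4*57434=229736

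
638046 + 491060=1129106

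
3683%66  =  53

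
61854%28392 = 5070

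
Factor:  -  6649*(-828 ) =2^2*3^2*23^1*61^1*109^1 = 5505372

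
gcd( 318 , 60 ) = 6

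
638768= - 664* (-962 ) 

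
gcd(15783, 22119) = 3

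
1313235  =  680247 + 632988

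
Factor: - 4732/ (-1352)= 7/2 = 2^( - 1)*7^1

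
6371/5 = 1274  +  1/5 = 1274.20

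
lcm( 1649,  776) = 13192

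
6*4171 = 25026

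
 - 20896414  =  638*( - 32753)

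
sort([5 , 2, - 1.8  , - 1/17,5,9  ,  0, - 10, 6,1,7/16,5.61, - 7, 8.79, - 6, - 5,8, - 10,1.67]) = [ - 10,  -  10, -7, - 6, - 5, - 1.8, - 1/17,0,7/16,1, 1.67,2,5, 5,5.61, 6,8,8.79,9 ] 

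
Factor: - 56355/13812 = -2^( - 2)*5^1*13^1*17^2*1151^( - 1) = - 18785/4604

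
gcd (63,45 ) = 9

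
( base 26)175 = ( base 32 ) QV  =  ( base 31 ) rq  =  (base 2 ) 1101011111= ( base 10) 863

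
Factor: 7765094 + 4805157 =12570251  =  12570251^1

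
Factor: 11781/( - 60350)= - 693/3550 = - 2^( - 1 )*3^2*5^( - 2)*7^1*11^1*71^( - 1)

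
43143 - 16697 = 26446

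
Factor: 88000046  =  2^1 * 44000023^1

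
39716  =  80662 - 40946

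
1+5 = 6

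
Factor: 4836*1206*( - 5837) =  - 2^3*3^3*13^2*31^1*67^1*449^1 = -  34042644792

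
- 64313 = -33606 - 30707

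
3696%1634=428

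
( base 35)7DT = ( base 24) FHB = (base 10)9059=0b10001101100011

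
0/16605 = 0 =0.00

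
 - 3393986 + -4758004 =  - 8151990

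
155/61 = 155/61 =2.54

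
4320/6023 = 4320/6023 = 0.72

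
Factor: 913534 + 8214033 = 9127567 = 37^1* 43^1* 5737^1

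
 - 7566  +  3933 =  - 3633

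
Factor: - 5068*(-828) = 4196304 = 2^4*3^2*7^1 * 23^1*181^1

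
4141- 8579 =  - 4438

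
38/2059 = 38/2059 = 0.02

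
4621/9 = 4621/9  =  513.44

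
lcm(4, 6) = 12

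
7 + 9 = 16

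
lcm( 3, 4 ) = 12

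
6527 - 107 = 6420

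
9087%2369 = 1980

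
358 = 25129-24771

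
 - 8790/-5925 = 586/395 = 1.48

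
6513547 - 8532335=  - 2018788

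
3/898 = 3/898 = 0.00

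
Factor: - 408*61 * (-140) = 3484320 =2^5*3^1*5^1*7^1*17^1* 61^1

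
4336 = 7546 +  - 3210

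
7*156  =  1092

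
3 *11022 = 33066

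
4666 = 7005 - 2339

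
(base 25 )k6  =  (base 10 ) 506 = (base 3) 200202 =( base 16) 1FA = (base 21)132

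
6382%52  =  38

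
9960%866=434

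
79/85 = 79/85 = 0.93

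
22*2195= 48290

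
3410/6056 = 1705/3028 = 0.56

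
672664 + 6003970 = 6676634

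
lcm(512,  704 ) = 5632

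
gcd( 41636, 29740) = 5948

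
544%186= 172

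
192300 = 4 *48075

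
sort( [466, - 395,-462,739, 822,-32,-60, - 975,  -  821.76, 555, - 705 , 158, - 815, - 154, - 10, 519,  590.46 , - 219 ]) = [ - 975,  -  821.76, - 815, - 705, -462,  -  395 , - 219, - 154,  -  60, - 32,  -  10,158,466 , 519, 555 , 590.46, 739,822 ]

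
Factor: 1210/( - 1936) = - 2^( - 3 )*5^1 = -5/8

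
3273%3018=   255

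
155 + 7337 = 7492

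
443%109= 7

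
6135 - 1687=4448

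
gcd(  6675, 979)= 89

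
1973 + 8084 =10057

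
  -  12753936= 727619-13481555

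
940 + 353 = 1293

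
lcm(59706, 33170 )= 298530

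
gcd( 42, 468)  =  6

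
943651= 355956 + 587695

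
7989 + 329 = 8318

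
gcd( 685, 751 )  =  1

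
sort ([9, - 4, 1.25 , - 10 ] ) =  [ -10,-4,1.25, 9] 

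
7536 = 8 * 942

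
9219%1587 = 1284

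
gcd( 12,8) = 4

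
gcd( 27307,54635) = 7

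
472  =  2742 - 2270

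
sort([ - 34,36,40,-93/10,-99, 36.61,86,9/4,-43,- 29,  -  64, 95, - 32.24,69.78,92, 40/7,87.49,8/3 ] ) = [ - 99,-64, - 43,-34, - 32.24, -29  , - 93/10,9/4,8/3 , 40/7 , 36,  36.61, 40,69.78, 86,87.49, 92,95]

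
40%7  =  5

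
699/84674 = 699/84674 = 0.01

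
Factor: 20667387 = 3^1*13^1*529933^1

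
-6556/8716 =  - 1 + 540/2179 = - 0.75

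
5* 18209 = 91045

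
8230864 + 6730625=14961489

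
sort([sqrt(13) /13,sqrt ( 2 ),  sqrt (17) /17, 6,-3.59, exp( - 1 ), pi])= [ - 3.59,sqrt( 17)/17,sqrt( 13)/13 , exp(-1 ),sqrt( 2 ), pi,  6]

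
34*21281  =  723554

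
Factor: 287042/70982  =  7^2 * 29^1*101^1*35491^( - 1 )=143521/35491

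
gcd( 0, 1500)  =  1500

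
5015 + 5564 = 10579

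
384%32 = 0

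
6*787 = 4722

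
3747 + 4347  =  8094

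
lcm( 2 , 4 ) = 4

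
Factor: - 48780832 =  - 2^5 * 1524401^1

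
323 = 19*17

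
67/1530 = 67/1530=0.04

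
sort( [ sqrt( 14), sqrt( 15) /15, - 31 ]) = [  -  31, sqrt(15) /15, sqrt( 14 )] 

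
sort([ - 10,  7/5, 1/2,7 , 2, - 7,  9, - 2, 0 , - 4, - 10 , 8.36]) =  [ - 10, - 10,- 7, - 4 , - 2 , 0,1/2,7/5, 2,  7,8.36, 9 ]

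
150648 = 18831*8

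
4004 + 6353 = 10357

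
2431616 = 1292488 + 1139128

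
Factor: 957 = 3^1*11^1*29^1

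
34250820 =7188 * 4765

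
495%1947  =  495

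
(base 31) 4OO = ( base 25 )79c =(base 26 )6LA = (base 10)4612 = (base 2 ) 1001000000100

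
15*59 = 885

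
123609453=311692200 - 188082747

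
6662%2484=1694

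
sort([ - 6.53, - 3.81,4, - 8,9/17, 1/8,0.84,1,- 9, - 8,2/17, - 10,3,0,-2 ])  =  [ - 10, - 9,- 8, - 8, - 6.53, - 3.81, - 2,0,  2/17,1/8, 9/17, 0.84,  1,  3, 4] 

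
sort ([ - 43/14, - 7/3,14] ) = [ - 43/14, - 7/3,14]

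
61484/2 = 30742 = 30742.00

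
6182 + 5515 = 11697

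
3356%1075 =131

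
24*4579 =109896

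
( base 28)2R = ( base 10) 83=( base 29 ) 2p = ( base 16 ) 53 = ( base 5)313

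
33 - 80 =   -  47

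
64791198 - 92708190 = -27916992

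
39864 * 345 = 13753080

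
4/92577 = 4/92577 = 0.00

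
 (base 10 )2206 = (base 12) 133a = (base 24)3JM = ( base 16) 89E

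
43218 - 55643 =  - 12425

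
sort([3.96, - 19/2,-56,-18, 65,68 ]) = [  -  56, - 18,-19/2,3.96,65,  68]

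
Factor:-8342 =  - 2^1*43^1*97^1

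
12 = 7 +5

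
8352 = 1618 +6734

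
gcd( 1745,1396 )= 349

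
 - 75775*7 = -530425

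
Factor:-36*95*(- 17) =2^2*3^2*5^1*17^1*19^1  =  58140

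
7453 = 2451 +5002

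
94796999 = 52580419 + 42216580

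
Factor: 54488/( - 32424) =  - 3^(-1)*7^1*139^1*193^(- 1) = - 973/579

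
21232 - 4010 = 17222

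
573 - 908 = -335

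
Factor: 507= 3^1 *13^2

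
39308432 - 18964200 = 20344232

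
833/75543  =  833/75543=0.01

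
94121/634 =94121/634 =148.46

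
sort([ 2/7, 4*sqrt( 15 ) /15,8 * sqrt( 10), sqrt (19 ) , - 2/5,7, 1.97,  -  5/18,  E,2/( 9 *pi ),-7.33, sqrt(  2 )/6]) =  [ - 7.33, - 2/5, - 5/18, 2/(9*pi ),sqrt(2) /6,2/7, 4*sqrt (15)/15,1.97,E,sqrt(19 ) , 7 , 8 * sqrt(10) ] 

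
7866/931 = 8 + 22/49 =8.45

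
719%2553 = 719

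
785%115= 95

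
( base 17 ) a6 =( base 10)176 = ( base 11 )150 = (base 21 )88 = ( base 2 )10110000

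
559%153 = 100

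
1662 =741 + 921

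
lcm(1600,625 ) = 40000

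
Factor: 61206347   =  3299^1*18553^1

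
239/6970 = 239/6970 = 0.03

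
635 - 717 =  - 82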